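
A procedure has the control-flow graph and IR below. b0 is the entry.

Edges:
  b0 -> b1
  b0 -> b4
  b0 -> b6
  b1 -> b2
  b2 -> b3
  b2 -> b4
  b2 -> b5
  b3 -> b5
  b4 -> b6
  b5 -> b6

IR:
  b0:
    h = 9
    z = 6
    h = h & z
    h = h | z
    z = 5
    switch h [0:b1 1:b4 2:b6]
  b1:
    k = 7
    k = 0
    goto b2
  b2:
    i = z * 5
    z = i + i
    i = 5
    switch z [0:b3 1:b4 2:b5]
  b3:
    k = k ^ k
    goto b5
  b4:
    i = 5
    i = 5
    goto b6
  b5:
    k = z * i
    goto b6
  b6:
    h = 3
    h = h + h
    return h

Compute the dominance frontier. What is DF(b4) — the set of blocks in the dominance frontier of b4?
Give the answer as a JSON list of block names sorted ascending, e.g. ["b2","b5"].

idom tree: b1←b0 b2←b1 b3←b2 b4←b0 b5←b2 b6←b0
Dom at joins:
  b4: preds {b0,b2}: {b0} ∩ {b0,b1,b2} = {b0}; idom=b0
  b5: preds {b2,b3}: {b0,b1,b2} ∩ {b0,b1,b2,b3} = {b0,b1,b2}; idom=b2
  b6: preds {b0,b4,b5}: {b0} ∩ {b0,b4} ∩ {b0,b1,b2,b5} = {b0}; idom=b0

DF walk-up:
  b4←b0: walk · to b0
  b4←b2: walk b2→b1 to b0
  b5←b2: walk · to b2
  b5←b3: walk b3 to b2
  b6←b0: walk · to b0
  b6←b4: walk b4 to b0
  b6←b5: walk b5→b2→b1 to b0
  b0: DF=∅
  b1: DF={b4,b6}
  b2: DF={b4,b6}
  b3: DF={b5}
  b4: DF={b6}
  b5: DF={b6}
  b6: DF=∅

DF(b4) = ["b6"]

Answer: ["b6"]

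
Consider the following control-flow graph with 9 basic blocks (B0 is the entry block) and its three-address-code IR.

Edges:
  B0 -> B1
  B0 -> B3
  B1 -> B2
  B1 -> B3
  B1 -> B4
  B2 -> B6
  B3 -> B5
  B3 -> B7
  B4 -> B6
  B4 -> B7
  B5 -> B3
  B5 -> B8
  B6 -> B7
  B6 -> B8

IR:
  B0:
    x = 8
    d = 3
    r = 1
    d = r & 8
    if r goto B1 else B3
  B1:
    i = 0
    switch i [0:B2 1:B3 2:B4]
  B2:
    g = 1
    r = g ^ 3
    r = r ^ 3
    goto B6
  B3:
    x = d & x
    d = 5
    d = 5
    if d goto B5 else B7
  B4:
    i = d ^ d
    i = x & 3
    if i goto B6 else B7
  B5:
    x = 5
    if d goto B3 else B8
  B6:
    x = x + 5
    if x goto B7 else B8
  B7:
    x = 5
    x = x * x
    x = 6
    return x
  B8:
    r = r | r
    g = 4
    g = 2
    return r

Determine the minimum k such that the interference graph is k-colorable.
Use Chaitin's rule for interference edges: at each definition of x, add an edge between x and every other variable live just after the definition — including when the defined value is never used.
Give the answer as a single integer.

Answer: 4

Working:
Per-block:
  B0: {d,r,x} / ∅
  B1: {i} / ∅
  B2: {g,r} / ∅
  B3: {d,x} / {d,x}
  B4: {i} / {d,x}
  B5: {x} / {d}
  B6: {x} / {x}
  B7: {x} / ∅
  B8: {g,r} / {r}

Live sets:
  B0: in=∅ out={d,r,x}
  B1: in={d,r,x} out={d,r,x}
  B2: in={x} out={r,x}
  B3: in={d,r,x} out={d,r}
  B4: in={d,r,x} out={r,x}
  B5: in={d,r} out={d,r,x}
  B6: in={r,x} out={r}
  B7: in=∅ out=∅
  B8: in={r} out=∅

Interference:
  d↔{i,r,x}
  g↔{r,x}
  i↔{d,r,x}
  r↔{d,g,i,x}
  x↔{d,g,i,r}

Colouring:
  clique {d,i,r,x} ⇒ need ≥ 4
  4-colouring: r0={r}  r1={x}  r2={d,g}  r3={i}
  χ = 4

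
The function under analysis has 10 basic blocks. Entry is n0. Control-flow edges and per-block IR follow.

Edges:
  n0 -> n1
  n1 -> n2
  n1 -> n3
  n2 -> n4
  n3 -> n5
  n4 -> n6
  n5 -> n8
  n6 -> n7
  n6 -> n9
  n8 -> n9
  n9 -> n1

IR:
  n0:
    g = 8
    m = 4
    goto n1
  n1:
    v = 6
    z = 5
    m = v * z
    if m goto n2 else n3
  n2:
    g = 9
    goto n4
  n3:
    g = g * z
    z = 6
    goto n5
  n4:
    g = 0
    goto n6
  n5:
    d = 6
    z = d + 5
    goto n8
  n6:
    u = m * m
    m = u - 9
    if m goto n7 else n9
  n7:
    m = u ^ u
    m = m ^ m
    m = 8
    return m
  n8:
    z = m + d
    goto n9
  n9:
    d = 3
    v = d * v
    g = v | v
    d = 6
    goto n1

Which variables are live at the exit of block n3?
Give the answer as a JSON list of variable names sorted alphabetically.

Answer: ["m", "v"]

Working:
def/use:
  n0 def {g,m} use ∅
  n1 def {m,v,z} use ∅
  n2 def {g} use ∅
  n3 def {g,z} use {g,z}
  n4 def {g} use ∅
  n5 def {d,z} use ∅
  n6 def {m,u} use {m}
  n7 def {m} use {u}
  n8 def {z} use {d,m}
  n9 def {d,g,v} use {v}

Live sets:
  n0: in=∅ out={g}
  n1: in={g} out={g,m,v,z}
  n2: in={m,v} out={m,v}
  n3: in={g,m,v,z} out={m,v}
  n4: in={m,v} out={m,v}
  n5: in={m,v} out={d,m,v}
  n6: in={m,v} out={u,v}
  n7: in={u} out=∅
  n8: in={d,m,v} out={v}
  n9: in={v} out={g}

live-out(n3) = ["m", "v"]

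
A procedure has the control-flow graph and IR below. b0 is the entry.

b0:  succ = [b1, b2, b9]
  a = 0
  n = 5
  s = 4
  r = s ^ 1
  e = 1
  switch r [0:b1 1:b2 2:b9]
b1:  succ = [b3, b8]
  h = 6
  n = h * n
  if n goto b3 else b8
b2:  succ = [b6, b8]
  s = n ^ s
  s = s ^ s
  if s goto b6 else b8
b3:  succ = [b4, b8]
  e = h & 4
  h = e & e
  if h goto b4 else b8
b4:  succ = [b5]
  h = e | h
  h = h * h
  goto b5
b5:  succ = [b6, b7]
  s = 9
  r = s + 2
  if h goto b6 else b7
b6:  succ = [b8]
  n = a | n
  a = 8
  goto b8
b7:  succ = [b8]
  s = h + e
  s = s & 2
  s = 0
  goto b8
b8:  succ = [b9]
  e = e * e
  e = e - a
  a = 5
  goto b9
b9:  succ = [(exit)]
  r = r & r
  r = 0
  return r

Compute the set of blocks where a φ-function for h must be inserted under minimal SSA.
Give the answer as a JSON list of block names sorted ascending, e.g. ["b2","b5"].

idom tree: b1←b0 b2←b0 b3←b1 b4←b3 b5←b4 b6←b0 b7←b5 b8←b0 b9←b0
Dom at joins:
  b6: preds {b2,b5}: {b0,b2} ∩ {b0,b1,b3,b4,b5} = {b0}; idom=b0
  b8: preds {b1,b2,b3,b6,b7}: {b0,b1} ∩ {b0,b2} ∩ {b0,b1,b3} ∩ {b0,b6} ∩ {b0,b1,b3,b4,b5,b7} = {b0}; idom=b0
  b9: preds {b0,b8}: {b0} ∩ {b0,b8} = {b0}; idom=b0

DF walk-up:
  b6←b2: walk b2 to b0
  b6←b5: walk b5→b4→b3→b1 to b0
  b8←b1: walk b1 to b0
  b8←b2: walk b2 to b0
  b8←b3: walk b3→b1 to b0
  b8←b6: walk b6 to b0
  b8←b7: walk b7→b5→b4→b3→b1 to b0
  b9←b0: walk · to b0
  b9←b8: walk b8 to b0
  b0: DF=∅
  b1: DF={b6,b8}
  b2: DF={b6,b8}
  b3: DF={b6,b8}
  b4: DF={b6,b8}
  b5: DF={b6,b8}
  b6: DF={b8}
  b7: DF={b8}
  b8: DF={b9}
  b9: DF=∅

φ for h: defs {b1,b3,b4}
  DF⁺ = {b6,b8,b9}

Answer: ["b6", "b8", "b9"]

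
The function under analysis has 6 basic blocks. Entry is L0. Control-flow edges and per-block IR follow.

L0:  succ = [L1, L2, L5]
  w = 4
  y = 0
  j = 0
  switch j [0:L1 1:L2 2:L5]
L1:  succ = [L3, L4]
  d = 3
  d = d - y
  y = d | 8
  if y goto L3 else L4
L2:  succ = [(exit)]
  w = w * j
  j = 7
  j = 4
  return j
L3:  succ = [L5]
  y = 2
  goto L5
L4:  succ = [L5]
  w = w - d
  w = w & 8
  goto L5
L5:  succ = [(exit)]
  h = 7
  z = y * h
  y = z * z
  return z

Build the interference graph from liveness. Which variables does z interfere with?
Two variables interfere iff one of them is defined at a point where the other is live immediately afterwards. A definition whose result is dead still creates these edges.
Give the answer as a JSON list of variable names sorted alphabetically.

Per-block:
  L0: def={j,w,y} ue=∅
  L1: def={d,y} ue={y}
  L2: def={j,w} ue={j,w}
  L3: def={y} ue=∅
  L4: def={w} ue={d,w}
  L5: def={h,y,z} ue={y}

Liveness:
  live L0: ∅→{j,w,y}
  live L1: {w,y}→{d,w,y}
  live L2: {j,w}→∅
  live L3: ∅→{y}
  live L4: {d,w,y}→{y}
  live L5: {y}→∅

Interference:
  d↔{w,y}
  h↔{y}
  j↔{w,y}
  w↔{d,j,y}
  y↔{d,h,j,w,z}
  z↔{y}

N(z) = ["y"]

Answer: ["y"]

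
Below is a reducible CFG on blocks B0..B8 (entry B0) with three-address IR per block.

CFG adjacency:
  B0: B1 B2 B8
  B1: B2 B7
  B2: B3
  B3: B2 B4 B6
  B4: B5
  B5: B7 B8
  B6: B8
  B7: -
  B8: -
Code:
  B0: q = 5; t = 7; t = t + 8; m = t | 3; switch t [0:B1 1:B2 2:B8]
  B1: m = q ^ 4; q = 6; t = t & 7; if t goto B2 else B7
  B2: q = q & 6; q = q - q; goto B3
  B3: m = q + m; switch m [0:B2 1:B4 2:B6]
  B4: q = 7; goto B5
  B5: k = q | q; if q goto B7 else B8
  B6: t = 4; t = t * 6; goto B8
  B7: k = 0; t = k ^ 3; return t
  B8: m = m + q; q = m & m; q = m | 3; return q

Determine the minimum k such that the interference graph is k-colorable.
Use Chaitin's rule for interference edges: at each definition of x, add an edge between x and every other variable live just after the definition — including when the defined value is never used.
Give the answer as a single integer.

Answer: 3

Analysis:
def/use:
  B0: def={m,q,t} ue=∅
  B1: def={m,q,t} ue={q,t}
  B2: def={q} ue={q}
  B3: def={m} ue={m,q}
  B4: def={q} ue=∅
  B5: def={k} ue={q}
  B6: def={t} ue=∅
  B7: def={k,t} ue=∅
  B8: def={m,q} ue={m,q}

Liveness:
  B0: in=∅ out={m,q,t}
  B1: in={q,t} out={m,q}
  B2: in={m,q} out={m,q}
  B3: in={m,q} out={m,q}
  B4: in={m} out={m,q}
  B5: in={m,q} out={m,q}
  B6: in={m,q} out={m,q}
  B7: in=∅ out=∅
  B8: in={m,q} out=∅

Interference:
  k↔{m,q}
  m↔{k,q,t}
  q↔{k,m,t}
  t↔{m,q}

Colouring:
  clique {k,m,q} ⇒ need ≥ 3
  3-colouring: R0={m}  R1={q}  R2={k,t}
  χ = 3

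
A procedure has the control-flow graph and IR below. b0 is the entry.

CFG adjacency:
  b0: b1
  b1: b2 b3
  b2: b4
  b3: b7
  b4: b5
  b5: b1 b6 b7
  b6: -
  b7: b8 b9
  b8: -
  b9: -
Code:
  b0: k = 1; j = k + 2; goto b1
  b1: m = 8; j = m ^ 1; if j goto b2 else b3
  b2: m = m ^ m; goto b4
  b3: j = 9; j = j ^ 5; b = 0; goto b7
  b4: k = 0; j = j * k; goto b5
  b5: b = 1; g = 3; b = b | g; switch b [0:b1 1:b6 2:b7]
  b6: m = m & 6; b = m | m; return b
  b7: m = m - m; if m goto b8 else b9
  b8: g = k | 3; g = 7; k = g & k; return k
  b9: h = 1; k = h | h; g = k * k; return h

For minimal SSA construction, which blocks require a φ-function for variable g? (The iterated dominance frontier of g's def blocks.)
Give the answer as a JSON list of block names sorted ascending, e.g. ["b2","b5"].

idom tree: b1←b0 b2←b1 b3←b1 b4←b2 b5←b4 b6←b5 b7←b1 b8←b7 b9←b7
Join-block Dom:
  b1: preds {b0,b5}: {b0} ∩ {b0,b1,b2,b4,b5} = {b0}; idom=b0
  b7: preds {b3,b5}: {b0,b1,b3} ∩ {b0,b1,b2,b4,b5} = {b0,b1}; idom=b1

DF walk-up:
  b1←b0: walk · to b0
  b1←b5: walk b5→b4→b2→b1 to b0
  b7←b3: walk b3 to b1
  b7←b5: walk b5→b4→b2 to b1
  DF(b0)=∅
  DF(b1)={b1}
  DF(b2)={b1,b7}
  DF(b3)={b7}
  DF(b4)={b1,b7}
  DF(b5)={b1,b7}
  DF(b6)=∅
  DF(b7)=∅
  DF(b8)=∅
  DF(b9)=∅

φ for g: defs {b5,b8,b9}
  DF⁺ = {b1,b7}

Answer: ["b1", "b7"]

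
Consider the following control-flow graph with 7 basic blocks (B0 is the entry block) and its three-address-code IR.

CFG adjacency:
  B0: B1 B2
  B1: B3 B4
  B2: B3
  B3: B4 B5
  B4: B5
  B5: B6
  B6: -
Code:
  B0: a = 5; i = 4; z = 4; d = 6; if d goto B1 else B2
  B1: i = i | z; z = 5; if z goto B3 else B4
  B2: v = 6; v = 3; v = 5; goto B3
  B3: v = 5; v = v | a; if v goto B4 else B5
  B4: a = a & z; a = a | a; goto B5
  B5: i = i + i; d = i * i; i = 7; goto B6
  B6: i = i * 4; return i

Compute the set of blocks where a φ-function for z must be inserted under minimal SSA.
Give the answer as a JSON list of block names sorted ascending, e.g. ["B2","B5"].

idom tree: B1←B0 B2←B0 B3←B0 B4←B0 B5←B0 B6←B5
Dom∩ at merges:
  B3: preds {B1,B2}: {B0,B1} ∩ {B0,B2} = {B0}; idom=B0
  B4: preds {B1,B3}: {B0,B1} ∩ {B0,B3} = {B0}; idom=B0
  B5: preds {B3,B4}: {B0,B3} ∩ {B0,B4} = {B0}; idom=B0

DF derivation:
  join B3 pred B1: B1 stop@B0
  join B3 pred B2: B2 stop@B0
  join B4 pred B1: B1 stop@B0
  join B4 pred B3: B3 stop@B0
  join B5 pred B3: B3 stop@B0
  join B5 pred B4: B4 stop@B0
  DF(B0)=∅
  DF(B1)={B3,B4}
  DF(B2)={B3}
  DF(B3)={B4,B5}
  DF(B4)={B5}
  DF(B5)=∅
  DF(B6)=∅

φ for z: defs {B0,B1}
  DF⁺ = {B3,B4,B5}

Answer: ["B3", "B4", "B5"]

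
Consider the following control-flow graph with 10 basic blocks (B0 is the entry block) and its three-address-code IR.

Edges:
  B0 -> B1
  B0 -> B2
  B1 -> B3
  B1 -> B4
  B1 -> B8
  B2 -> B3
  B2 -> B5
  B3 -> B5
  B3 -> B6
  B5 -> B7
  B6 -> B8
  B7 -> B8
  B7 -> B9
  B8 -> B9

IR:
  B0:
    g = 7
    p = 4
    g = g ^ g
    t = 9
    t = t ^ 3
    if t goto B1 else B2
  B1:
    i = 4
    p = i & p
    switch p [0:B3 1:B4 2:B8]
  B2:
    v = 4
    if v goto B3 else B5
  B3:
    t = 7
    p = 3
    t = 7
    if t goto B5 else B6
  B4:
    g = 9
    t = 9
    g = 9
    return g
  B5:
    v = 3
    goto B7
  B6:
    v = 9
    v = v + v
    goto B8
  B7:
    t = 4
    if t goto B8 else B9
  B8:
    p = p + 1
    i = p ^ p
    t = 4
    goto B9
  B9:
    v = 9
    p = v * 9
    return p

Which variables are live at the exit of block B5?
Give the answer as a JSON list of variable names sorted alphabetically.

Per-block:
  B0: {g,p,t} / ∅
  B1: {i,p} / {p}
  B2: {v} / ∅
  B3: {p,t} / ∅
  B4: {g,t} / ∅
  B5: {v} / ∅
  B6: {v} / ∅
  B7: {t} / ∅
  B8: {i,p,t} / {p}
  B9: {p,v} / ∅

Live sets:
  B0 li=∅ lo={p}
  B1 li={p} lo={p}
  B2 li={p} lo={p}
  B3 li=∅ lo={p}
  B4 li=∅ lo=∅
  B5 li={p} lo={p}
  B6 li={p} lo={p}
  B7 li={p} lo={p}
  B8 li={p} lo=∅
  B9 li=∅ lo=∅

live-out(B5) = ["p"]

Answer: ["p"]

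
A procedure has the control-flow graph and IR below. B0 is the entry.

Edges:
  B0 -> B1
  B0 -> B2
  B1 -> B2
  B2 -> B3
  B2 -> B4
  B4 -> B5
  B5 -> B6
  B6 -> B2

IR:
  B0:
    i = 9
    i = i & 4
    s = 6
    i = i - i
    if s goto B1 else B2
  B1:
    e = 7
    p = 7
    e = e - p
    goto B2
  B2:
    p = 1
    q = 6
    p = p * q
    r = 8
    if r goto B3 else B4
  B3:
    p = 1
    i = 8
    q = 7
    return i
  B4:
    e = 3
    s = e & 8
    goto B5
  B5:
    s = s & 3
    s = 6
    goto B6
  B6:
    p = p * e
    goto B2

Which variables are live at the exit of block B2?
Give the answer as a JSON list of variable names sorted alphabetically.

Answer: ["p"]

Working:
Block summaries:
  B0: {i,s} / ∅
  B1: {e,p} / ∅
  B2: {p,q,r} / ∅
  B3: {i,p,q} / ∅
  B4: {e,s} / ∅
  B5: {s} / {s}
  B6: {p} / {e,p}

Backward fixpoint:
  B0: in=∅ out=∅
  B1: in=∅ out=∅
  B2: in=∅ out={p}
  B3: in=∅ out=∅
  B4: in={p} out={e,p,s}
  B5: in={e,p,s} out={e,p}
  B6: in={e,p} out=∅

live-out(B2) = ["p"]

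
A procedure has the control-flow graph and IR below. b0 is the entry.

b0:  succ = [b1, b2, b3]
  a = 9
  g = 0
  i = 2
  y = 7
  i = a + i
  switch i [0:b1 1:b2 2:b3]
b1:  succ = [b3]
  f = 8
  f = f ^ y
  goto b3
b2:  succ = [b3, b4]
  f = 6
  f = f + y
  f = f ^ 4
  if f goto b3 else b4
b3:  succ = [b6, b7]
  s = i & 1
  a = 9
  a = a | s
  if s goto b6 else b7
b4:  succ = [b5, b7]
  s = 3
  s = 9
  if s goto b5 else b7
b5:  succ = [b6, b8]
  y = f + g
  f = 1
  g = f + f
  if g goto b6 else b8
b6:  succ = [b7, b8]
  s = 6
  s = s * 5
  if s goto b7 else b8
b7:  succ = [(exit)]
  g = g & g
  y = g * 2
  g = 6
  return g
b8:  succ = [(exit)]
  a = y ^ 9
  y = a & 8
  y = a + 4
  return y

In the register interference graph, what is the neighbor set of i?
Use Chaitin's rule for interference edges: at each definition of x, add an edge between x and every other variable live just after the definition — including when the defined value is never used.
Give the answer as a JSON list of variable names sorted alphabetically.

Block summaries:
  b0 def {a,g,i,y} use ∅
  b1 def {f} use {y}
  b2 def {f} use {y}
  b3 def {a,s} use {i}
  b4 def {s} use ∅
  b5 def {f,g,y} use {f,g}
  b6 def {s} use ∅
  b7 def {g,y} use {g}
  b8 def {a,y} use {y}

Liveness:
  b0: in=∅ out={g,i,y}
  b1: in={g,i,y} out={g,i,y}
  b2: in={g,i,y} out={f,g,i,y}
  b3: in={g,i,y} out={g,y}
  b4: in={f,g} out={f,g}
  b5: in={f,g} out={g,y}
  b6: in={g,y} out={g,y}
  b7: in={g} out=∅
  b8: in={y} out=∅

Conflict graph:
  a — {g,i,s,y}
  f — {g,i,s,y}
  g — {a,f,i,s,y}
  i — {a,f,g,y}
  s — {a,f,g,y}
  y — {a,f,g,i,s}

N(i) = ["a", "f", "g", "y"]

Answer: ["a", "f", "g", "y"]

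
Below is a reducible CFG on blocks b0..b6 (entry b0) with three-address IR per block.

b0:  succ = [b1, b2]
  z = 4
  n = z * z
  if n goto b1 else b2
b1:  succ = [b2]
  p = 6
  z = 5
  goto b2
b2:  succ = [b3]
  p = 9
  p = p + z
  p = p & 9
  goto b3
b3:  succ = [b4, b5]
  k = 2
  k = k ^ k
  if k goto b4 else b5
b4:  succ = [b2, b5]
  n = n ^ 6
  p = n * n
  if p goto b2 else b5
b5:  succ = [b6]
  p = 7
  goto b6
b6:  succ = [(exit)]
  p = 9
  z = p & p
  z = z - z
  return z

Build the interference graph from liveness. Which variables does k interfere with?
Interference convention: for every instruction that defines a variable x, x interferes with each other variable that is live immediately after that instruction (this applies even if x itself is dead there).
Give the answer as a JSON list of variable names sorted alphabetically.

Answer: ["n", "z"]

Derivation:
def/use:
  b0 def {n,z} use ∅
  b1 def {p,z} use ∅
  b2 def {p} use {z}
  b3 def {k} use ∅
  b4 def {n,p} use {n}
  b5 def {p} use ∅
  b6 def {p,z} use ∅

Backward fixpoint:
  b0 li=∅ lo={n,z}
  b1 li={n} lo={n,z}
  b2 li={n,z} lo={n,z}
  b3 li={n,z} lo={n,z}
  b4 li={n,z} lo={n,z}
  b5 li=∅ lo=∅
  b6 li=∅ lo=∅

Interference:
  k↔{n,z}
  n↔{k,p,z}
  p↔{n,z}
  z↔{k,n,p}

N(k) = ["n", "z"]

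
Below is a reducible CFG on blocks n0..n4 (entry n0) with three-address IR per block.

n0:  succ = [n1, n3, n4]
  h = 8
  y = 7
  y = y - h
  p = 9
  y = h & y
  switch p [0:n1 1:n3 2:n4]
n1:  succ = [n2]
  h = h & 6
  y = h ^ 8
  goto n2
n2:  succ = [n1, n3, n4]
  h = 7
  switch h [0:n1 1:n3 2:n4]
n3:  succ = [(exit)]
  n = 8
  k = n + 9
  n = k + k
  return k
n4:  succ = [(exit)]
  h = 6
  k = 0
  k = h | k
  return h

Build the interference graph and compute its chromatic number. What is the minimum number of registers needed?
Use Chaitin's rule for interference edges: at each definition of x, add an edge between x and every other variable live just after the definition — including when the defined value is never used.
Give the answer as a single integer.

Answer: 3

Derivation:
def/use:
  n0: def={h,p,y} ue=∅
  n1: def={h,y} ue={h}
  n2: def={h} ue=∅
  n3: def={k,n} ue=∅
  n4: def={h,k} ue=∅

Live sets:
  n0 li=∅ lo={h}
  n1 li={h} lo=∅
  n2 li=∅ lo={h}
  n3 li=∅ lo=∅
  n4 li=∅ lo=∅

Interfere edges:
  h↔{k,p,y}
  k↔{h,n}
  n↔{k}
  p↔{h,y}
  y↔{h,p}

Registers:
  clique {h,p,y} ⇒ need ≥ 3
  assign h→r0 k→r1 n→r0 p→r1 y→r2 — no edge inside a register ⇒ χ ≤ 3
  χ = 3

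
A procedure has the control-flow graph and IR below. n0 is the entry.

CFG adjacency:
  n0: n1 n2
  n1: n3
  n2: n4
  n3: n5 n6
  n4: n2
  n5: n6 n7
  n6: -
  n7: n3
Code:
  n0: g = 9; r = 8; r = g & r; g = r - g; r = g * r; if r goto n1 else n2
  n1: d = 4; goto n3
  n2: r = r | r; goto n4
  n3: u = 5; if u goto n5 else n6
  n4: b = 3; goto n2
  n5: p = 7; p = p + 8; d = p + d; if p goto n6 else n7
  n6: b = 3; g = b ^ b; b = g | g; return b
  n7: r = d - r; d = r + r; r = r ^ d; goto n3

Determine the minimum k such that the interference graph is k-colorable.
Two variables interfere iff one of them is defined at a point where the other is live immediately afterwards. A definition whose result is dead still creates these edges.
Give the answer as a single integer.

def/use:
  n0: {g,r} / ∅
  n1: {d} / ∅
  n2: {r} / {r}
  n3: {u} / ∅
  n4: {b} / ∅
  n5: {d,p} / {d}
  n6: {b,g} / ∅
  n7: {d,r} / {d,r}

Backward fixpoint:
  n0: in=∅ out={r}
  n1: in={r} out={d,r}
  n2: in={r} out={r}
  n3: in={d,r} out={d,r}
  n4: in={r} out={r}
  n5: in={d,r} out={d,r}
  n6: in=∅ out=∅
  n7: in={d,r} out={d,r}

Interfere edges:
  b↔{r}
  d↔{p,r,u}
  g↔{r}
  p↔{d,r}
  r↔{b,d,g,p,u}
  u↔{d,r}

Chromatic number:
  lower bound: {d,p,r} mutually conflict ⇒ χ ≥ 3
  3-colouring: r0={r}  r1={b,d,g}  r2={p,u}
  χ = 3

Answer: 3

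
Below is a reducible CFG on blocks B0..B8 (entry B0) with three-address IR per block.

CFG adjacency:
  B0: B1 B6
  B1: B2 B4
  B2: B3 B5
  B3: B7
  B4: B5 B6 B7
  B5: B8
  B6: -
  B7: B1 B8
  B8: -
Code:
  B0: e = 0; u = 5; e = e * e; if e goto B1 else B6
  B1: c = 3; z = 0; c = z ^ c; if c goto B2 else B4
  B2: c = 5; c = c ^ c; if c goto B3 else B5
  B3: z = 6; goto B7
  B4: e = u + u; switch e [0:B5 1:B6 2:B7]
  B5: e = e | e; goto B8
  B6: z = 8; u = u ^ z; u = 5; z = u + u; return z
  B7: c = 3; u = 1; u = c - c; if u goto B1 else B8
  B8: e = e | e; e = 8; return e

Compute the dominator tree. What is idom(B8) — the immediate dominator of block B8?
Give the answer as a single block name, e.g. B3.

idom tree: B1←B0 B2←B1 B3←B2 B4←B1 B5←B1 B6←B0 B7←B1 B8←B1
Dom at joins:
  B1: preds {B0,B7}: {B0} ∩ {B0,B1,B7} = {B0}; idom=B0
  B5: preds {B2,B4}: {B0,B1,B2} ∩ {B0,B1,B4} = {B0,B1}; idom=B1
  B6: preds {B0,B4}: {B0} ∩ {B0,B1,B4} = {B0}; idom=B0
  B7: preds {B3,B4}: {B0,B1,B2,B3} ∩ {B0,B1,B4} = {B0,B1}; idom=B1
  B8: preds {B5,B7}: {B0,B1,B5} ∩ {B0,B1,B7} = {B0,B1}; idom=B1

idom(B8) = B1

Answer: B1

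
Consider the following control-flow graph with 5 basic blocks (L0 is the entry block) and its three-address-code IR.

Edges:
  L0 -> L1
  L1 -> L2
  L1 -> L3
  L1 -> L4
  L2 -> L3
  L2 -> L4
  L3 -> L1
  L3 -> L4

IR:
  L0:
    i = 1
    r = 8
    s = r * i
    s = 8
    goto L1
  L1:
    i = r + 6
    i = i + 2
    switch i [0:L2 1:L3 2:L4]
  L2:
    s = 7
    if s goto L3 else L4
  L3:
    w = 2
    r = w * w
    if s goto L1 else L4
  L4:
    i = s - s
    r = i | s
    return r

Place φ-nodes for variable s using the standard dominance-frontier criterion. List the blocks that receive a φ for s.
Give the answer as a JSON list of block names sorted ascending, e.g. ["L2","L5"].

idom tree: L1←L0 L2←L1 L3←L1 L4←L1
Dom∩ at merges:
  L1: preds {L0,L3}: {L0} ∩ {L0,L1,L3} = {L0}; idom=L0
  L3: preds {L1,L2}: {L0,L1} ∩ {L0,L1,L2} = {L0,L1}; idom=L1
  L4: preds {L1,L2,L3}: {L0,L1} ∩ {L0,L1,L2} ∩ {L0,L1,L3} = {L0,L1}; idom=L1

DF walk-up:
  L1←L0: walk · to L0
  L1←L3: walk L3→L1 to L0
  L3←L1: walk · to L1
  L3←L2: walk L2 to L1
  L4←L1: walk · to L1
  L4←L2: walk L2 to L1
  L4←L3: walk L3 to L1
  L0 → ∅
  L1 → {L1}
  L2 → {L3,L4}
  L3 → {L1,L4}
  L4 → ∅

φ for s: defs {L0,L2}
  DF⁺ = {L1,L3,L4}

Answer: ["L1", "L3", "L4"]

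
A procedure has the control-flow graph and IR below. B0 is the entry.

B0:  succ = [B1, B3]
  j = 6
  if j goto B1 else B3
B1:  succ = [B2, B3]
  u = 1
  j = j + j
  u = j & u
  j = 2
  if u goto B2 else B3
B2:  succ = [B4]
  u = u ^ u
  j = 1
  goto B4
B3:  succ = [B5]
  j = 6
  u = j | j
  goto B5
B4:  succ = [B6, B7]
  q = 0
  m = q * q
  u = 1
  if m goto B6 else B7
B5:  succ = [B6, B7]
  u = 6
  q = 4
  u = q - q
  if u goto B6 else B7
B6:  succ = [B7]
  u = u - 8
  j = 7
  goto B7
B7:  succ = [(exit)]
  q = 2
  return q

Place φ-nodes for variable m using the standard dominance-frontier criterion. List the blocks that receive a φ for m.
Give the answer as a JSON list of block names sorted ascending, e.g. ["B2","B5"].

Answer: ["B6", "B7"]

Analysis:
idom tree: B1←B0 B2←B1 B3←B0 B4←B2 B5←B3 B6←B0 B7←B0
Dom∩ at merges:
  B3: preds {B0,B1}: {B0} ∩ {B0,B1} = {B0}; idom=B0
  B6: preds {B4,B5}: {B0,B1,B2,B4} ∩ {B0,B3,B5} = {B0}; idom=B0
  B7: preds {B4,B5,B6}: {B0,B1,B2,B4} ∩ {B0,B3,B5} ∩ {B0,B6} = {B0}; idom=B0

DF walk-up:
  B3←B0: walk · to B0
  B3←B1: walk B1 to B0
  B6←B4: walk B4→B2→B1 to B0
  B6←B5: walk B5→B3 to B0
  B7←B4: walk B4→B2→B1 to B0
  B7←B5: walk B5→B3 to B0
  B7←B6: walk B6 to B0
  DF(B0)=∅
  DF(B1)={B3,B6,B7}
  DF(B2)={B6,B7}
  DF(B3)={B6,B7}
  DF(B4)={B6,B7}
  DF(B5)={B6,B7}
  DF(B6)={B7}
  DF(B7)=∅

φ for m: defs {B4}
  DF⁺ = {B6,B7}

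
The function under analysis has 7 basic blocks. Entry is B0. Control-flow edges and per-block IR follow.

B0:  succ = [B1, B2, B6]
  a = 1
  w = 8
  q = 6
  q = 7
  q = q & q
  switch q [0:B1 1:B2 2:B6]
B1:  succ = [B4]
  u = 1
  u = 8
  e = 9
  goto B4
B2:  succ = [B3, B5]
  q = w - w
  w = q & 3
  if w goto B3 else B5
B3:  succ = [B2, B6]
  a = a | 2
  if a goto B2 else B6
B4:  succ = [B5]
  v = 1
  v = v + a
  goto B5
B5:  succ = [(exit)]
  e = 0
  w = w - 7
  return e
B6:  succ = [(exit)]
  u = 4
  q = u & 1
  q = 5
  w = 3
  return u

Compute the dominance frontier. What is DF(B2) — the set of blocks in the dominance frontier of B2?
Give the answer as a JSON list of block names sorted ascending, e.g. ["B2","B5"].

idom tree: B1←B0 B2←B0 B3←B2 B4←B1 B5←B0 B6←B0
Join-block Dom:
  B2: preds {B0,B3}: {B0} ∩ {B0,B2,B3} = {B0}; idom=B0
  B5: preds {B2,B4}: {B0,B2} ∩ {B0,B1,B4} = {B0}; idom=B0
  B6: preds {B0,B3}: {B0} ∩ {B0,B2,B3} = {B0}; idom=B0

DF derivation:
  join B2 pred B0: · stop@B0
  join B2 pred B3: B3→B2 stop@B0
  join B5 pred B2: B2 stop@B0
  join B5 pred B4: B4→B1 stop@B0
  join B6 pred B0: · stop@B0
  join B6 pred B3: B3→B2 stop@B0
  B0: DF=∅
  B1: DF={B5}
  B2: DF={B2,B5,B6}
  B3: DF={B2,B6}
  B4: DF={B5}
  B5: DF=∅
  B6: DF=∅

DF(B2) = ["B2", "B5", "B6"]

Answer: ["B2", "B5", "B6"]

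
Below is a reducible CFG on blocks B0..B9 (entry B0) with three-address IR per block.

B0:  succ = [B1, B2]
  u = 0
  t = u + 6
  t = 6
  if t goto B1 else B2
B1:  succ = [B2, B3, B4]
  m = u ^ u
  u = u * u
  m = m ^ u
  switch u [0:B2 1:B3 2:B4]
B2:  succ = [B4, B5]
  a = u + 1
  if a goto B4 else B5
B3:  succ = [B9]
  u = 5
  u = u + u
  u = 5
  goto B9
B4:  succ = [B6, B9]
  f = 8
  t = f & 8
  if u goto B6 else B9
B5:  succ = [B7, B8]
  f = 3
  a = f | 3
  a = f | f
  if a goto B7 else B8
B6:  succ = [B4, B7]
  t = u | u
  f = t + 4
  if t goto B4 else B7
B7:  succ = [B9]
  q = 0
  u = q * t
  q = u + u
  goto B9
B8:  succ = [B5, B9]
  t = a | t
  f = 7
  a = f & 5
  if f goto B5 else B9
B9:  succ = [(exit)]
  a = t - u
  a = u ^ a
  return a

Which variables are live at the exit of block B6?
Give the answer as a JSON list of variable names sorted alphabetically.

Per-block:
  B0: def={t,u} ue=∅
  B1: def={m,u} ue={u}
  B2: def={a} ue={u}
  B3: def={u} ue=∅
  B4: def={f,t} ue={u}
  B5: def={a,f} ue=∅
  B6: def={f,t} ue={u}
  B7: def={q,u} ue={t}
  B8: def={a,f,t} ue={a,t}
  B9: def={a} ue={t,u}

Liveness:
  B0 li=∅ lo={t,u}
  B1 li={t,u} lo={t,u}
  B2 li={t,u} lo={t,u}
  B3 li={t} lo={t,u}
  B4 li={u} lo={t,u}
  B5 li={t,u} lo={a,t,u}
  B6 li={u} lo={t,u}
  B7 li={t} lo={t,u}
  B8 li={a,t,u} lo={t,u}
  B9 li={t,u} lo=∅

live-out(B6) = ["t", "u"]

Answer: ["t", "u"]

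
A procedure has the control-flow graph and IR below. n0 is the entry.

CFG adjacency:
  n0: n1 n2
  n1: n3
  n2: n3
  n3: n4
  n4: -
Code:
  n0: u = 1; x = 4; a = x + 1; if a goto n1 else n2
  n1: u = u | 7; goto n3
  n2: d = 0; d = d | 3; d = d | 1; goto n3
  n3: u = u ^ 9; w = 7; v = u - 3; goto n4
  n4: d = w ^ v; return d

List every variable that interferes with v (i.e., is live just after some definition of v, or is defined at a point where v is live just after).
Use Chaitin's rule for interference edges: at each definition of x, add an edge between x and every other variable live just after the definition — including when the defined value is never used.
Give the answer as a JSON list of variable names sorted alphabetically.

Block summaries:
  n0: def={a,u,x} ue=∅
  n1: def={u} ue={u}
  n2: def={d} ue=∅
  n3: def={u,v,w} ue={u}
  n4: def={d} ue={v,w}

Backward fixpoint:
  n0 li=∅ lo={u}
  n1 li={u} lo={u}
  n2 li={u} lo={u}
  n3 li={u} lo={v,w}
  n4 li={v,w} lo=∅

Interference:
  a — {u}
  d — {u}
  u — {a,d,w,x}
  v — {w}
  w — {u,v}
  x — {u}

N(v) = ["w"]

Answer: ["w"]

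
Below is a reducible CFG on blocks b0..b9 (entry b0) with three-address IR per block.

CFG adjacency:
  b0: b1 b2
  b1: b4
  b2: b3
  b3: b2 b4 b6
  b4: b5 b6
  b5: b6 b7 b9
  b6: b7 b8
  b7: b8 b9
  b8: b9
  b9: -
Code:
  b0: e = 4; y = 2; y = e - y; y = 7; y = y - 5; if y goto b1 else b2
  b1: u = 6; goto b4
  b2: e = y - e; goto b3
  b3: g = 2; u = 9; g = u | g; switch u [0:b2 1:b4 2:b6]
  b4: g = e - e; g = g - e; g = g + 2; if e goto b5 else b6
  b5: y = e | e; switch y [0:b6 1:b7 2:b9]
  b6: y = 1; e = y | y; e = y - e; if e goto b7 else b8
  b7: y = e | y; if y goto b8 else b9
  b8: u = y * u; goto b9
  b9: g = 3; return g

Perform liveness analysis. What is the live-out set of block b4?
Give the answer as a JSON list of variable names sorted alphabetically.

Answer: ["e", "u"]

Analysis:
Block summaries:
  b0: def={e,y} ue=∅
  b1: def={u} ue=∅
  b2: def={e} ue={e,y}
  b3: def={g,u} ue=∅
  b4: def={g} ue={e}
  b5: def={y} ue={e}
  b6: def={e,y} ue=∅
  b7: def={y} ue={e,y}
  b8: def={u} ue={u,y}
  b9: def={g} ue=∅

Liveness:
  live b0: ∅→{e,y}
  live b1: {e}→{e,u}
  live b2: {e,y}→{e,y}
  live b3: {e,y}→{e,u,y}
  live b4: {e,u}→{e,u}
  live b5: {e,u}→{e,u,y}
  live b6: {u}→{e,u,y}
  live b7: {e,u,y}→{u,y}
  live b8: {u,y}→∅
  live b9: ∅→∅

live-out(b4) = ["e", "u"]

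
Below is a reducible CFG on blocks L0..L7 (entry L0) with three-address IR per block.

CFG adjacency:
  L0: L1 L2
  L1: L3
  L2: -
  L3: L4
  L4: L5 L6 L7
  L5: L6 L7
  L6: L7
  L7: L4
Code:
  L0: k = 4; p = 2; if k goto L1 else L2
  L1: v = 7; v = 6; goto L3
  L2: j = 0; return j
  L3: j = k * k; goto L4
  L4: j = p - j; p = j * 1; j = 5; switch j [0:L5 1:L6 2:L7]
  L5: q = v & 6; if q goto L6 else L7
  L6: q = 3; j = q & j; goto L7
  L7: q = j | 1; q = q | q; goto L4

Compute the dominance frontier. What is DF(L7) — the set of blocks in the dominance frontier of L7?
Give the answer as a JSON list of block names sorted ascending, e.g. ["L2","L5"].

idom tree: L1←L0 L2←L0 L3←L1 L4←L3 L5←L4 L6←L4 L7←L4
Dom∩ at merges:
  L4: preds {L3,L7}: {L0,L1,L3} ∩ {L0,L1,L3,L4,L7} = {L0,L1,L3}; idom=L3
  L6: preds {L4,L5}: {L0,L1,L3,L4} ∩ {L0,L1,L3,L4,L5} = {L0,L1,L3,L4}; idom=L4
  L7: preds {L4,L5,L6}: {L0,L1,L3,L4} ∩ {L0,L1,L3,L4,L5} ∩ {L0,L1,L3,L4,L6} = {L0,L1,L3,L4}; idom=L4

DF walk-up:
  L4←L3: walk · to L3
  L4←L7: walk L7→L4 to L3
  L6←L4: walk · to L4
  L6←L5: walk L5 to L4
  L7←L4: walk · to L4
  L7←L5: walk L5 to L4
  L7←L6: walk L6 to L4
  L0 → ∅
  L1 → ∅
  L2 → ∅
  L3 → ∅
  L4 → {L4}
  L5 → {L6,L7}
  L6 → {L7}
  L7 → {L4}

DF(L7) = ["L4"]

Answer: ["L4"]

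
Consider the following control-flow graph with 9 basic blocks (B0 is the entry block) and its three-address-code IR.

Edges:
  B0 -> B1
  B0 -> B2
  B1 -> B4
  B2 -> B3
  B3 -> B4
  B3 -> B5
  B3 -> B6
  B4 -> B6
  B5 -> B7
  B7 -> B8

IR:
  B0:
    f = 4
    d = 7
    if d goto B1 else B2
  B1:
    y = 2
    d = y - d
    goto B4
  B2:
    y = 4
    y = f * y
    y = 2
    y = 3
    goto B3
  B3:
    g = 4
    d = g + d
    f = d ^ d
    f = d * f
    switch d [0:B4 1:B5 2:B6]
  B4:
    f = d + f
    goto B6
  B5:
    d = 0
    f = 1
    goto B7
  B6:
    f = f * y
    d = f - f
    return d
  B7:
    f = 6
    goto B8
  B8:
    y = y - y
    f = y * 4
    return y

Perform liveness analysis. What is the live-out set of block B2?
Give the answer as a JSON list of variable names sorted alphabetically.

Block summaries:
  B0: def={d,f} ue=∅
  B1: def={d,y} ue={d}
  B2: def={y} ue={f}
  B3: def={d,f,g} ue={d}
  B4: def={f} ue={d,f}
  B5: def={d,f} ue=∅
  B6: def={d,f} ue={f,y}
  B7: def={f} ue=∅
  B8: def={f,y} ue={y}

Liveness:
  B0 li=∅ lo={d,f}
  B1 li={d,f} lo={d,f,y}
  B2 li={d,f} lo={d,y}
  B3 li={d,y} lo={d,f,y}
  B4 li={d,f,y} lo={f,y}
  B5 li={y} lo={y}
  B6 li={f,y} lo=∅
  B7 li={y} lo={y}
  B8 li={y} lo=∅

live-out(B2) = ["d", "y"]

Answer: ["d", "y"]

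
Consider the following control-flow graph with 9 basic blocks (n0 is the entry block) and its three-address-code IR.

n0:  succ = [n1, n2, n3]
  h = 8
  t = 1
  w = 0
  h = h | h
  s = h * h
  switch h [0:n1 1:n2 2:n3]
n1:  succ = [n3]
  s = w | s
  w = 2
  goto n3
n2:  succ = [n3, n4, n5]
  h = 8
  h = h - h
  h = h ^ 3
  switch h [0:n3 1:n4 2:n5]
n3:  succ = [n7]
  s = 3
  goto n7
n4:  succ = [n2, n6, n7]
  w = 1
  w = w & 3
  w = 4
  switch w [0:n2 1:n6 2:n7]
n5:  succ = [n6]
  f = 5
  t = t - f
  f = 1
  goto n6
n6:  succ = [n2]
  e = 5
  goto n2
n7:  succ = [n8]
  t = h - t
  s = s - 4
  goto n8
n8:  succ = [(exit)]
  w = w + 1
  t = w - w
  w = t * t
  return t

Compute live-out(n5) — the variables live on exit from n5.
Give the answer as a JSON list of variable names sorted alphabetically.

Answer: ["s", "t", "w"]

Working:
Block summaries:
  n0: def={h,s,t,w} ue=∅
  n1: def={s,w} ue={s,w}
  n2: def={h} ue=∅
  n3: def={s} ue=∅
  n4: def={w} ue=∅
  n5: def={f,t} ue={t}
  n6: def={e} ue=∅
  n7: def={s,t} ue={h,s,t}
  n8: def={t,w} ue={w}

Backward fixpoint:
  n0: in=∅ out={h,s,t,w}
  n1: in={h,s,t,w} out={h,t,w}
  n2: in={s,t,w} out={h,s,t,w}
  n3: in={h,t,w} out={h,s,t,w}
  n4: in={h,s,t} out={h,s,t,w}
  n5: in={s,t,w} out={s,t,w}
  n6: in={s,t,w} out={s,t,w}
  n7: in={h,s,t,w} out={w}
  n8: in={w} out=∅

live-out(n5) = ["s", "t", "w"]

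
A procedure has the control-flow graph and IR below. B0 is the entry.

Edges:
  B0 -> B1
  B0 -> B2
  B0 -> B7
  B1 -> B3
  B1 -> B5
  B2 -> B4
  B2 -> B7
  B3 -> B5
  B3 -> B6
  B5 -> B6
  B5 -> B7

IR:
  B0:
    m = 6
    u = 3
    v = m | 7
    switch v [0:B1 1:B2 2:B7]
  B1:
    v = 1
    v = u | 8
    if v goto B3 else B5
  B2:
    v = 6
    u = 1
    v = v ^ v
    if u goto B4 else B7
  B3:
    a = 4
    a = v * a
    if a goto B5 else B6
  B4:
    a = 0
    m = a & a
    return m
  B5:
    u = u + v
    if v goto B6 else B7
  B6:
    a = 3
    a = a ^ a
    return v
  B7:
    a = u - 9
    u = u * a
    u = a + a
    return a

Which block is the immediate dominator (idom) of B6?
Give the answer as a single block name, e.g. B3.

idom tree: B1←B0 B2←B0 B3←B1 B4←B2 B5←B1 B6←B1 B7←B0
Join-block Dom:
  B5: preds {B1,B3}: {B0,B1} ∩ {B0,B1,B3} = {B0,B1}; idom=B1
  B6: preds {B3,B5}: {B0,B1,B3} ∩ {B0,B1,B5} = {B0,B1}; idom=B1
  B7: preds {B0,B2,B5}: {B0} ∩ {B0,B2} ∩ {B0,B1,B5} = {B0}; idom=B0

idom(B6) = B1

Answer: B1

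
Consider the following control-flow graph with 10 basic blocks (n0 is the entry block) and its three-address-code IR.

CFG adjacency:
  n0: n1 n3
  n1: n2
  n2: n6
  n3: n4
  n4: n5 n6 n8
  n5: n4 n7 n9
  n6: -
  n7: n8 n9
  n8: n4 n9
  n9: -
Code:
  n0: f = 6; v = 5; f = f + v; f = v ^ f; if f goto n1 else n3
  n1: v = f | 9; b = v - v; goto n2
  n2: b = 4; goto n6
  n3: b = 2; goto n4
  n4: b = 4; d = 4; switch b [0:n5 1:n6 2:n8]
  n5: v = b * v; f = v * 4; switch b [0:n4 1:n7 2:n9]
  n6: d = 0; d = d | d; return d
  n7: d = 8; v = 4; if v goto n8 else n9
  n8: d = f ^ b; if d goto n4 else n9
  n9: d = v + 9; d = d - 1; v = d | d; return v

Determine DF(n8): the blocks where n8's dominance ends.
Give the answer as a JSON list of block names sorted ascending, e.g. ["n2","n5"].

Answer: ["n4", "n9"]

Working:
idom tree: n1←n0 n2←n1 n3←n0 n4←n3 n5←n4 n6←n0 n7←n5 n8←n4 n9←n4
Join-block Dom:
  n4: preds {n3,n5,n8}: {n0,n3} ∩ {n0,n3,n4,n5} ∩ {n0,n3,n4,n8} = {n0,n3}; idom=n3
  n6: preds {n2,n4}: {n0,n1,n2} ∩ {n0,n3,n4} = {n0}; idom=n0
  n8: preds {n4,n7}: {n0,n3,n4} ∩ {n0,n3,n4,n5,n7} = {n0,n3,n4}; idom=n4
  n9: preds {n5,n7,n8}: {n0,n3,n4,n5} ∩ {n0,n3,n4,n5,n7} ∩ {n0,n3,n4,n8} = {n0,n3,n4}; idom=n4

DF walk-up:
  join n4 pred n3: · stop@n3
  join n4 pred n5: n5→n4 stop@n3
  join n4 pred n8: n8→n4 stop@n3
  join n6 pred n2: n2→n1 stop@n0
  join n6 pred n4: n4→n3 stop@n0
  join n8 pred n4: · stop@n4
  join n8 pred n7: n7→n5 stop@n4
  join n9 pred n5: n5 stop@n4
  join n9 pred n7: n7→n5 stop@n4
  join n9 pred n8: n8 stop@n4
  DF(n0)=∅
  DF(n1)={n6}
  DF(n2)={n6}
  DF(n3)={n6}
  DF(n4)={n4,n6}
  DF(n5)={n4,n8,n9}
  DF(n6)=∅
  DF(n7)={n8,n9}
  DF(n8)={n4,n9}
  DF(n9)=∅

DF(n8) = ["n4", "n9"]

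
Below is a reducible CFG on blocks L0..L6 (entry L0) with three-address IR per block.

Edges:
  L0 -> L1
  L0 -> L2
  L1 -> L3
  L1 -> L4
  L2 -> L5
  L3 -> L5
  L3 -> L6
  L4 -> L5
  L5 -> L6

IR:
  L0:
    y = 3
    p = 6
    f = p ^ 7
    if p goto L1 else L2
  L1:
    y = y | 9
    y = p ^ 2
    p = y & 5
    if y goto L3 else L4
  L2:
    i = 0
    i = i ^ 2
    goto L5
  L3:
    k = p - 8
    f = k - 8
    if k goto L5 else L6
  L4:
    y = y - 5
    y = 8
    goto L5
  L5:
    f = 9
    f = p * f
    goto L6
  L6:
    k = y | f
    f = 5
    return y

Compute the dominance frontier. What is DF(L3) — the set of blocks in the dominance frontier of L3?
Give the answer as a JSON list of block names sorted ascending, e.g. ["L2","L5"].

Answer: ["L5", "L6"]

Working:
idom tree: L1←L0 L2←L0 L3←L1 L4←L1 L5←L0 L6←L0
Dom at joins:
  L5: preds {L2,L3,L4}: {L0,L2} ∩ {L0,L1,L3} ∩ {L0,L1,L4} = {L0}; idom=L0
  L6: preds {L3,L5}: {L0,L1,L3} ∩ {L0,L5} = {L0}; idom=L0

DF walk-up:
  join L5 pred L2: L2 stop@L0
  join L5 pred L3: L3→L1 stop@L0
  join L5 pred L4: L4→L1 stop@L0
  join L6 pred L3: L3→L1 stop@L0
  join L6 pred L5: L5 stop@L0
  L0 → ∅
  L1 → {L5,L6}
  L2 → {L5}
  L3 → {L5,L6}
  L4 → {L5}
  L5 → {L6}
  L6 → ∅

DF(L3) = ["L5", "L6"]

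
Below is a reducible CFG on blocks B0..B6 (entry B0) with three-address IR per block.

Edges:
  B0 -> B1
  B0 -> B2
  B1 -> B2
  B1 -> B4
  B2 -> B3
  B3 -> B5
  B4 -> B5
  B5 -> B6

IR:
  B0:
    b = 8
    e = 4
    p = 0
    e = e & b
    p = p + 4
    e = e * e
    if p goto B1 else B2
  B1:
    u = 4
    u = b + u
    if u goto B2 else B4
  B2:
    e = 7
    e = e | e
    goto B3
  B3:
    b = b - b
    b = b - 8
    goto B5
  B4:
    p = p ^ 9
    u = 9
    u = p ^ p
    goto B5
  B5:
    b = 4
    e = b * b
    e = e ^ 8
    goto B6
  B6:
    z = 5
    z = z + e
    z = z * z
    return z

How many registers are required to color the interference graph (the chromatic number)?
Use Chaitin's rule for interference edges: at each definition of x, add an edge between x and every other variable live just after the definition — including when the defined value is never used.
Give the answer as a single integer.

Per-block:
  B0: {b,e,p} / ∅
  B1: {u} / {b}
  B2: {e} / ∅
  B3: {b} / {b}
  B4: {p,u} / {p}
  B5: {b,e} / ∅
  B6: {z} / {e}

Liveness:
  live B0: ∅→{b,p}
  live B1: {b,p}→{b,p}
  live B2: {b}→{b}
  live B3: {b}→∅
  live B4: {p}→∅
  live B5: ∅→{e}
  live B6: {e}→∅

Conflict graph:
  b — {e,p,u}
  e — {b,p,z}
  p — {b,e,u}
  u — {b,p}
  z — {e}

Chromatic number:
  clique {b,e,p} ⇒ need ≥ 3
  3-colouring: R0={b,z}  R1={e,u}  R2={p}
  χ = 3

Answer: 3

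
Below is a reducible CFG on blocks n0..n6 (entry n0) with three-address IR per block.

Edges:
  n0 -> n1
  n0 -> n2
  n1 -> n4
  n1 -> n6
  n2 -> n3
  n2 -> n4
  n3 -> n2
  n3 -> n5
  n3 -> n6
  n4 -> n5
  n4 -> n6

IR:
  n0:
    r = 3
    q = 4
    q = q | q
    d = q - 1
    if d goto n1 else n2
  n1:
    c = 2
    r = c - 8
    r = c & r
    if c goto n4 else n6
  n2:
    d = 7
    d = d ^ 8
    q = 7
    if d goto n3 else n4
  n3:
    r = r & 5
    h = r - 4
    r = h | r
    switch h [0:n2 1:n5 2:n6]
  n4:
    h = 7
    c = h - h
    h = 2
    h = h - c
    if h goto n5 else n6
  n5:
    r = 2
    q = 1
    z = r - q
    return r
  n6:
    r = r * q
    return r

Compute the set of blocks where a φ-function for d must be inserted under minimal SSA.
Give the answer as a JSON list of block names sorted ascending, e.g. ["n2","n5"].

idom tree: n1←n0 n2←n0 n3←n2 n4←n0 n5←n0 n6←n0
Dom at joins:
  n2: preds {n0,n3}: {n0} ∩ {n0,n2,n3} = {n0}; idom=n0
  n4: preds {n1,n2}: {n0,n1} ∩ {n0,n2} = {n0}; idom=n0
  n5: preds {n3,n4}: {n0,n2,n3} ∩ {n0,n4} = {n0}; idom=n0
  n6: preds {n1,n3,n4}: {n0,n1} ∩ {n0,n2,n3} ∩ {n0,n4} = {n0}; idom=n0

DF derivation:
  n2←n0: walk · to n0
  n2←n3: walk n3→n2 to n0
  n4←n1: walk n1 to n0
  n4←n2: walk n2 to n0
  n5←n3: walk n3→n2 to n0
  n5←n4: walk n4 to n0
  n6←n1: walk n1 to n0
  n6←n3: walk n3→n2 to n0
  n6←n4: walk n4 to n0
  n0: DF=∅
  n1: DF={n4,n6}
  n2: DF={n2,n4,n5,n6}
  n3: DF={n2,n5,n6}
  n4: DF={n5,n6}
  n5: DF=∅
  n6: DF=∅

φ for d: defs {n0,n2}
  DF⁺ = {n2,n4,n5,n6}

Answer: ["n2", "n4", "n5", "n6"]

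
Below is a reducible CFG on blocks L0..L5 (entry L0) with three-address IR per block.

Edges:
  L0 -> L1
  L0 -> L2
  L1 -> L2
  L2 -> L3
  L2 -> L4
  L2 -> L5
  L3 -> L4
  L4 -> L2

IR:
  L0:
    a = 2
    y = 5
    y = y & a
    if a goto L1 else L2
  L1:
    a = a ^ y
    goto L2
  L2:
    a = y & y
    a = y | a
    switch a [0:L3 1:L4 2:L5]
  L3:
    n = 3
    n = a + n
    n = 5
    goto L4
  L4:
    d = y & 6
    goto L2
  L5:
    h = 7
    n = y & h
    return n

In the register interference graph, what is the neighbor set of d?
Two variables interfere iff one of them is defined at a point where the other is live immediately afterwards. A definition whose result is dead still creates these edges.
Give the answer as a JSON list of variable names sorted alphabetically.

Answer: ["y"]

Analysis:
Block summaries:
  L0 def {a,y} use ∅
  L1 def {a} use {a,y}
  L2 def {a} use {y}
  L3 def {n} use {a}
  L4 def {d} use {y}
  L5 def {h,n} use {y}

Backward fixpoint:
  live L0: ∅→{a,y}
  live L1: {a,y}→{y}
  live L2: {y}→{a,y}
  live L3: {a,y}→{y}
  live L4: {y}→{y}
  live L5: {y}→∅

Interfere edges:
  a↔{n,y}
  d↔{y}
  h↔{y}
  n↔{a,y}
  y↔{a,d,h,n}

N(d) = ["y"]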